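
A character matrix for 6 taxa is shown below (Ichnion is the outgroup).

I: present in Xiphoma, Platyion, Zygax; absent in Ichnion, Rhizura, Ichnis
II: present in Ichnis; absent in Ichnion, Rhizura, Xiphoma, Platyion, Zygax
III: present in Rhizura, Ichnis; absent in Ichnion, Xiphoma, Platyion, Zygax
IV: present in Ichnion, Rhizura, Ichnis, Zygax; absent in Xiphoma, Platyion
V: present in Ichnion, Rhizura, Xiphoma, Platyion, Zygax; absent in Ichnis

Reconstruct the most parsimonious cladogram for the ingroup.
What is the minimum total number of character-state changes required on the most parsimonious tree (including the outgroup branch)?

5

Character polarity is set by the outgroup: the derived state is whichever differs from the outgroup's state, so for IV, V the derived state is 'absent', and for the remaining characters it is 'present'.
Only Platyion, Xiphoma, and Zygax show the derived state 'present' for I, supporting them as a clade.
II: derived state 'present' in Ichnis only — an autapomorphy, so it tells us nothing about relationships among taxa.
Only Ichnis and Rhizura show the derived state 'present' for III, supporting them as a clade.
Only Platyion and Xiphoma show the derived state 'absent' for IV, supporting them as a clade.
V: derived state 'absent' in Ichnis only — an autapomorphy, so it tells us nothing about relationships among taxa.
Most parsimonious ingroup topology: ((Rhizura,Ichnis),((Xiphoma,Platyion),Zygax)).
Changes per character on this tree: I: 1; II: 1; III: 1; IV: 1; V: 1.
Total = 5.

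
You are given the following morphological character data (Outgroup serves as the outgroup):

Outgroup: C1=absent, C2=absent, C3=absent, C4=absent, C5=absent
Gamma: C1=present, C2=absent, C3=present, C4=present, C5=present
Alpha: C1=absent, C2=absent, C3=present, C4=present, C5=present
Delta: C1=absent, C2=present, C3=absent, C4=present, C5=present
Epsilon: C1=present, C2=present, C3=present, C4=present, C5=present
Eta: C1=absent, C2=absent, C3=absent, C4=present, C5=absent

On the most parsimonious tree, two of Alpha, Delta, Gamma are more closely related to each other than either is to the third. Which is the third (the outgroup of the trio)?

Delta

The outgroup has state 'absent' for every character, so 'present' is the derived state throughout.
Only Epsilon and Gamma show the derived state 'present' for C1, supporting them as a clade.
C2 groups Delta and Epsilon, which is incompatible with the clades supported by the remaining characters; treating it as convergent (homoplasy) costs fewer steps than any alternative tree.
Only Alpha, Epsilon, and Gamma show the derived state 'present' for C3, supporting them as a clade.
C4 (derived state 'present') is shared by all ingroup taxa — unites the whole ingroup.
Only Alpha, Delta, Epsilon, and Gamma show the derived state 'present' for C5, supporting them as a clade.
Most parsimonious ingroup topology: ((((Gamma,Epsilon),Alpha),Delta),Eta).
Gamma and Alpha share a more recent common ancestor with each other than either does with Delta, so Delta is the least closely related of the three.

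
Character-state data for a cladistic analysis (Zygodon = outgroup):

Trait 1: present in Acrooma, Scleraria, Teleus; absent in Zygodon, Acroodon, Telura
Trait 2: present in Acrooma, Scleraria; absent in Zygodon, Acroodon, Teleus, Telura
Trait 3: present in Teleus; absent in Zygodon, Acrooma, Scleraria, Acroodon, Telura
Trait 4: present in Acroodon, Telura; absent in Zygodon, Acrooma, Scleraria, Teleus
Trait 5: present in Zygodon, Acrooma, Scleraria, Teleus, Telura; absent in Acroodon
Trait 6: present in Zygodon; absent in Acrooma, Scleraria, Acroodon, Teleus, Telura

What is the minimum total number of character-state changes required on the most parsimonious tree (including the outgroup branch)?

6

Character polarity is set by the outgroup: the derived state is whichever differs from the outgroup's state, so for Trait 5, Trait 6 the derived state is 'absent', and for the remaining characters it is 'present'.
Trait 1: derived state 'present' in Acrooma, Scleraria, and Teleus only — synapomorphy for {Acrooma, Scleraria, Teleus}.
Trait 2: derived state 'present' in Acrooma and Scleraria only — synapomorphy for {Acrooma, Scleraria}.
Trait 3 (derived state 'present') is unique to Teleus (autapomorphy; uninformative for grouping).
Trait 4 (derived state 'present') is shared by Acroodon and Telura — a synapomorphy uniting that clade.
Trait 5: derived state 'absent' in Acroodon only — an autapomorphy, so it tells us nothing about relationships among taxa.
Trait 6 (derived state 'absent') is shared by all ingroup taxa — unites the whole ingroup.
Most parsimonious ingroup topology: (((Acrooma,Scleraria),Teleus),(Acroodon,Telura)).
Changes per character on this tree: Trait 1: 1; Trait 2: 1; Trait 3: 1; Trait 4: 1; Trait 5: 1; Trait 6: 1.
Total = 6.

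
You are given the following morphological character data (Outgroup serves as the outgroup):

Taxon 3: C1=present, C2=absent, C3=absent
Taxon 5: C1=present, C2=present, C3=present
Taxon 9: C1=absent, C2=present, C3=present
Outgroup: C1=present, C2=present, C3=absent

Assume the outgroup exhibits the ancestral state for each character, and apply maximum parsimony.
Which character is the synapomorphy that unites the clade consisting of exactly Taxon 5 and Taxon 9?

Character polarity is set by the outgroup: the derived state is whichever differs from the outgroup's state, so for C1, C2 the derived state is 'absent', and for the remaining characters it is 'present'.
C1 (derived state 'absent') is unique to Taxon 9 (autapomorphy; uninformative for grouping).
C2: derived state 'absent' in Taxon 3 only — an autapomorphy, so it tells us nothing about relationships among taxa.
Only Taxon 5 and Taxon 9 show the derived state 'present' for C3, supporting them as a clade.
Most parsimonious ingroup topology: ((Taxon 5,Taxon 9),Taxon 3).
The clade {Taxon 5, Taxon 9} is supported by C3: its derived state 'present' occurs in exactly those taxa and in no other taxon (including the outgroup).

C3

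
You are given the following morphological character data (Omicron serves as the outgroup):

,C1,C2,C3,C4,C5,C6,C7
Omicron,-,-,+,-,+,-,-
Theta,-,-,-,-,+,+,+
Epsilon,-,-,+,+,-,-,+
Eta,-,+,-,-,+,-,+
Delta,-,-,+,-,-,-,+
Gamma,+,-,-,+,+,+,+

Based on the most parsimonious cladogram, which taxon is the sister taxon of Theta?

Character polarity is set by the outgroup: the derived state is whichever differs from the outgroup's state, so for C3, C5 the derived state is '-', and for the remaining characters it is '+'.
C1: derived state '+' in Gamma only — an autapomorphy, so it tells us nothing about relationships among taxa.
C2 (derived state '+') is unique to Eta (autapomorphy; uninformative for grouping).
Only Eta, Gamma, and Theta show the derived state '-' for C3, supporting them as a clade.
C4 groups Epsilon and Gamma, which is incompatible with the clades supported by the remaining characters; treating it as convergent (homoplasy) costs fewer steps than any alternative tree.
Only Delta and Epsilon show the derived state '-' for C5, supporting them as a clade.
C6 (derived state '+') is shared by Gamma and Theta — a synapomorphy uniting that clade.
C7 (derived state '+') is shared by all ingroup taxa — unites the whole ingroup.
Most parsimonious ingroup topology: (((Theta,Gamma),Eta),(Epsilon,Delta)).
Theta and Gamma form a cherry on this tree, so they are sister taxa.

Gamma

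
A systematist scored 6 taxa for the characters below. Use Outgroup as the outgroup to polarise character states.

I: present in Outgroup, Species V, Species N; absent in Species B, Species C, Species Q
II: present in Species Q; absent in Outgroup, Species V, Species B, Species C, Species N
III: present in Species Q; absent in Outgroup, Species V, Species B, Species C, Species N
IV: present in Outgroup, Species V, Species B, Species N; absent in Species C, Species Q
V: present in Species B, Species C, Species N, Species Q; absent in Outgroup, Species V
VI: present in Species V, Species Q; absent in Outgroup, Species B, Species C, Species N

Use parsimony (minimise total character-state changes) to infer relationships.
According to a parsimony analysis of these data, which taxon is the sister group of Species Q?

Species C

Character polarity is set by the outgroup: the derived state is whichever differs from the outgroup's state, so for I, IV the derived state is 'absent', and for the remaining characters it is 'present'.
I (derived state 'absent') is shared by Species B, Species C, and Species Q — a synapomorphy uniting that clade.
II: derived state 'present' in Species Q only — an autapomorphy, so it tells us nothing about relationships among taxa.
III (derived state 'present') is unique to Species Q (autapomorphy; uninformative for grouping).
Only Species C and Species Q show the derived state 'absent' for IV, supporting them as a clade.
V: derived state 'present' in Species B, Species C, Species N, and Species Q only — synapomorphy for {Species B, Species C, Species N, Species Q}.
VI groups Species Q and Species V, which is incompatible with the clades supported by the remaining characters; treating it as convergent (homoplasy) costs fewer steps than any alternative tree.
Most parsimonious ingroup topology: (Species V,((Species B,(Species C,Species Q)),Species N)).
Species Q and Species C form a cherry on this tree, so they are sister taxa.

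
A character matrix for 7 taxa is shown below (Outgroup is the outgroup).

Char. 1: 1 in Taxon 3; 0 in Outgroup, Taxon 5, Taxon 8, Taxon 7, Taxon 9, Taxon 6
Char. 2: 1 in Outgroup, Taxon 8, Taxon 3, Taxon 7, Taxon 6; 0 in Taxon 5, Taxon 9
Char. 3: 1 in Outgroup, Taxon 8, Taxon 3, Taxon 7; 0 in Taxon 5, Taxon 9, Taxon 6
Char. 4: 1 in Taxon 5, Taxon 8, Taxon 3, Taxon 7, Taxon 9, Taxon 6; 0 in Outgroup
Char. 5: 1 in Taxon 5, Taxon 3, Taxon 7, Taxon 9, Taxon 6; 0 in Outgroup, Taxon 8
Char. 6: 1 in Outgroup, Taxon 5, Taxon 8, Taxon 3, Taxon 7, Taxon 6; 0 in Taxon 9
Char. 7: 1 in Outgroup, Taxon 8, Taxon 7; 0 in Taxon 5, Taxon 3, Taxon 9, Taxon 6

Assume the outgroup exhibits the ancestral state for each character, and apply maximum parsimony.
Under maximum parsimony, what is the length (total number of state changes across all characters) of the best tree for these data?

Character polarity is set by the outgroup: the derived state is whichever differs from the outgroup's state, so for Char. 2, Char. 3, Char. 6, Char. 7 the derived state is '0', and for the remaining characters it is '1'.
Char. 1 (derived state '1') is unique to Taxon 3 (autapomorphy; uninformative for grouping).
Char. 2: derived state '0' in Taxon 5 and Taxon 9 only — synapomorphy for {Taxon 5, Taxon 9}.
Char. 3 (derived state '0') is shared by Taxon 5, Taxon 6, and Taxon 9 — a synapomorphy uniting that clade.
All ingroup taxa share the derived state '1' for Char. 4; it defines the ingroup but does not resolve relationships within it.
Char. 5: derived state '1' in Taxon 3, Taxon 5, Taxon 6, Taxon 7, and Taxon 9 only — synapomorphy for {Taxon 3, Taxon 5, Taxon 6, Taxon 7, Taxon 9}.
Char. 6 (derived state '0') is unique to Taxon 9 (autapomorphy; uninformative for grouping).
Char. 7: derived state '0' in Taxon 3, Taxon 5, Taxon 6, and Taxon 9 only — synapomorphy for {Taxon 3, Taxon 5, Taxon 6, Taxon 9}.
Most parsimonious ingroup topology: (((((Taxon 5,Taxon 9),Taxon 6),Taxon 3),Taxon 7),Taxon 8).
Changes per character on this tree: Char. 1: 1; Char. 2: 1; Char. 3: 1; Char. 4: 1; Char. 5: 1; Char. 6: 1; Char. 7: 1.
Total = 7.

7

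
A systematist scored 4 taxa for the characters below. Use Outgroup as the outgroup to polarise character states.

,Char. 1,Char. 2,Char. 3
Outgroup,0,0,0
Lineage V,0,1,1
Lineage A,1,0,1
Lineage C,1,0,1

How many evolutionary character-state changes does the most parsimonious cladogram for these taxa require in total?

3

The outgroup has state '0' for every character, so '1' is the derived state throughout.
Char. 1 (derived state '1') is shared by Lineage A and Lineage C — a synapomorphy uniting that clade.
Char. 2: derived state '1' in Lineage V only — an autapomorphy, so it tells us nothing about relationships among taxa.
All ingroup taxa share the derived state '1' for Char. 3; it defines the ingroup but does not resolve relationships within it.
Most parsimonious ingroup topology: (Lineage V,(Lineage A,Lineage C)).
Changes per character on this tree: Char. 1: 1; Char. 2: 1; Char. 3: 1.
Total = 3.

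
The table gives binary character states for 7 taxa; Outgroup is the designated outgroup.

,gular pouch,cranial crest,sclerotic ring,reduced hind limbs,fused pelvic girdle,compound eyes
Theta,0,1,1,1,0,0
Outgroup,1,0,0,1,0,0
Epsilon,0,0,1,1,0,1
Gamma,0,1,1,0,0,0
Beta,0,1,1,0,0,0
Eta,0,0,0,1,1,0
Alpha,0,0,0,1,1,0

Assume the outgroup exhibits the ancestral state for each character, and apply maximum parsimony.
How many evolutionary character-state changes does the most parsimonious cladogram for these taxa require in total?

Character polarity is set by the outgroup: the derived state is whichever differs from the outgroup's state, so for gular pouch, reduced hind limbs the derived state is '0', and for the remaining characters it is '1'.
gular pouch (derived state '0') is shared by all ingroup taxa — unites the whole ingroup.
cranial crest: derived state '1' in Beta, Gamma, and Theta only — synapomorphy for {Beta, Gamma, Theta}.
Only Beta, Epsilon, Gamma, and Theta show the derived state '1' for sclerotic ring, supporting them as a clade.
reduced hind limbs: derived state '0' in Beta and Gamma only — synapomorphy for {Beta, Gamma}.
fused pelvic girdle: derived state '1' in Alpha and Eta only — synapomorphy for {Alpha, Eta}.
compound eyes (derived state '1') is unique to Epsilon (autapomorphy; uninformative for grouping).
Most parsimonious ingroup topology: ((((Beta,Gamma),Theta),Epsilon),(Eta,Alpha)).
Changes per character on this tree: gular pouch: 1; cranial crest: 1; sclerotic ring: 1; reduced hind limbs: 1; fused pelvic girdle: 1; compound eyes: 1.
Total = 6.

6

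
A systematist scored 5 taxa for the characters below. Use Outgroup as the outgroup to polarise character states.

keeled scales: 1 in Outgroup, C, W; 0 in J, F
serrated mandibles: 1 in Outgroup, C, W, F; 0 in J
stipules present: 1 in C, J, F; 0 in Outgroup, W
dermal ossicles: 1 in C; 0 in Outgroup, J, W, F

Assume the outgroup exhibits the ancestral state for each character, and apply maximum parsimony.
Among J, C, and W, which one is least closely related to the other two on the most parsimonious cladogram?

W

Character polarity is set by the outgroup: the derived state is whichever differs from the outgroup's state, so for keeled scales, serrated mandibles the derived state is '0', and for the remaining characters it is '1'.
keeled scales (derived state '0') is shared by F and J — a synapomorphy uniting that clade.
serrated mandibles (derived state '0') is unique to J (autapomorphy; uninformative for grouping).
Only C, F, and J show the derived state '1' for stipules present, supporting them as a clade.
dermal ossicles (derived state '1') is unique to C (autapomorphy; uninformative for grouping).
Most parsimonious ingroup topology: ((C,(J,F)),W).
C and J share a more recent common ancestor with each other than either does with W, so W is the least closely related of the three.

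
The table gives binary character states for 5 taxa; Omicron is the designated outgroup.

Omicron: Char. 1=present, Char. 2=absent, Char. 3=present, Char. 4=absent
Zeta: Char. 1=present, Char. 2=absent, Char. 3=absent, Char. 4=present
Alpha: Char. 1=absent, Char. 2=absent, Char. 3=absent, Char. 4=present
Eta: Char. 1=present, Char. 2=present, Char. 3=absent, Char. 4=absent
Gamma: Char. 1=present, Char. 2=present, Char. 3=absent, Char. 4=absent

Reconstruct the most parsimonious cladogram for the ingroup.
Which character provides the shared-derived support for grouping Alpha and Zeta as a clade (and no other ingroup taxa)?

Char. 4

Character polarity is set by the outgroup: the derived state is whichever differs from the outgroup's state, so for Char. 1, Char. 3 the derived state is 'absent', and for the remaining characters it is 'present'.
Char. 1: derived state 'absent' in Alpha only — an autapomorphy, so it tells us nothing about relationships among taxa.
Char. 2 (derived state 'present') is shared by Eta and Gamma — a synapomorphy uniting that clade.
All ingroup taxa share the derived state 'absent' for Char. 3; it defines the ingroup but does not resolve relationships within it.
Char. 4: derived state 'present' in Alpha and Zeta only — synapomorphy for {Alpha, Zeta}.
Most parsimonious ingroup topology: ((Zeta,Alpha),(Eta,Gamma)).
The clade {Alpha, Zeta} is supported by Char. 4: its derived state 'present' occurs in exactly those taxa and in no other taxon (including the outgroup).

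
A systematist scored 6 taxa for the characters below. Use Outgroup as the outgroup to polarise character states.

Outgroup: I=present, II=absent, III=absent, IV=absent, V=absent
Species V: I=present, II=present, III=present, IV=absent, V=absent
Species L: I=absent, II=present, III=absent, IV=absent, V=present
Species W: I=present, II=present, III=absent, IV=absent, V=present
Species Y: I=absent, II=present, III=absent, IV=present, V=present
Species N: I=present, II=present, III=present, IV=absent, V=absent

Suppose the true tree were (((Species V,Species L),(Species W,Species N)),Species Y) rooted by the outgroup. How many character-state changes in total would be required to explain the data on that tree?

9

Map each character onto (((Species V,Species L),(Species W,Species N)),Species Y) (rooted by Outgroup) and count the minimum state changes it requires (Fitch parsimony):
I: 2; II: 1; III: 2; IV: 1; V: 3.
Total tree length = 9.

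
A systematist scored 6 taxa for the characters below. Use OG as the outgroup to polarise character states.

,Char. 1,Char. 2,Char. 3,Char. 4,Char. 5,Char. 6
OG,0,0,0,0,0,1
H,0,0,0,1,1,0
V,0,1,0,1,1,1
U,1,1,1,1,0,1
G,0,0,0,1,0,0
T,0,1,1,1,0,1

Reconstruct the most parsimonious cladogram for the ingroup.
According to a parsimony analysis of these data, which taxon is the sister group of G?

H

Character polarity is set by the outgroup: the derived state is whichever differs from the outgroup's state, so for Char. 6 the derived state is '0', and for the remaining characters it is '1'.
Char. 1 (derived state '1') is unique to U (autapomorphy; uninformative for grouping).
Char. 2: derived state '1' in T, U, and V only — synapomorphy for {T, U, V}.
Char. 3: derived state '1' in T and U only — synapomorphy for {T, U}.
All ingroup taxa share the derived state '1' for Char. 4; it defines the ingroup but does not resolve relationships within it.
Char. 5 (state '1') occurs in H and V but conflicts with the nesting implied by the other characters — most parsimoniously interpreted as homoplasy.
Char. 6: derived state '0' in G and H only — synapomorphy for {G, H}.
Most parsimonious ingroup topology: ((H,G),(V,(U,T))).
G and H form a cherry on this tree, so they are sister taxa.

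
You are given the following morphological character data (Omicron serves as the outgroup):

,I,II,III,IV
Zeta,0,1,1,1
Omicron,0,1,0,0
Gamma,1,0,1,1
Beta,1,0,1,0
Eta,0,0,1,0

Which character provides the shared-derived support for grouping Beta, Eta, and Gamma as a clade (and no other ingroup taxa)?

II

Character polarity is set by the outgroup: the derived state is whichever differs from the outgroup's state, so for II the derived state is '0', and for the remaining characters it is '1'.
I: derived state '1' in Beta and Gamma only — synapomorphy for {Beta, Gamma}.
II: derived state '0' in Beta, Eta, and Gamma only — synapomorphy for {Beta, Eta, Gamma}.
All ingroup taxa share the derived state '1' for III; it defines the ingroup but does not resolve relationships within it.
IV (state '1') occurs in Gamma and Zeta but conflicts with the nesting implied by the other characters — most parsimoniously interpreted as homoplasy.
Most parsimonious ingroup topology: (((Gamma,Beta),Eta),Zeta).
The clade {Beta, Eta, Gamma} is supported by II: its derived state '0' occurs in exactly those taxa and in no other taxon (including the outgroup).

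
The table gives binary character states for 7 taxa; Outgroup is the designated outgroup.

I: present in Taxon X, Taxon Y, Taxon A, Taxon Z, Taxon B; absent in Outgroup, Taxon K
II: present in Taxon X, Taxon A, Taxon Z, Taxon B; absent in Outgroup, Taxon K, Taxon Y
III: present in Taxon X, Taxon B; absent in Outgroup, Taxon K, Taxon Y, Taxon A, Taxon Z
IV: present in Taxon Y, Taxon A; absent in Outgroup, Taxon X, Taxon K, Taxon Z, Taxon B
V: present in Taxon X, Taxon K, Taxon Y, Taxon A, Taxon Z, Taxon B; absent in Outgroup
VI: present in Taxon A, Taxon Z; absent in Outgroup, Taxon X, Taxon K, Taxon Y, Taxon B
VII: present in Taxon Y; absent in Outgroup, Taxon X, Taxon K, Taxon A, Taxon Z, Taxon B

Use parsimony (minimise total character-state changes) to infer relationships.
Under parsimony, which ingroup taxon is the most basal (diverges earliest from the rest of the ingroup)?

Taxon K

The outgroup has state 'absent' for every character, so 'present' is the derived state throughout.
I: derived state 'present' in Taxon A, Taxon B, Taxon X, Taxon Y, and Taxon Z only — synapomorphy for {Taxon A, Taxon B, Taxon X, Taxon Y, Taxon Z}.
II: derived state 'present' in Taxon A, Taxon B, Taxon X, and Taxon Z only — synapomorphy for {Taxon A, Taxon B, Taxon X, Taxon Z}.
Only Taxon B and Taxon X show the derived state 'present' for III, supporting them as a clade.
IV groups Taxon A and Taxon Y, which is incompatible with the clades supported by the remaining characters; treating it as convergent (homoplasy) costs fewer steps than any alternative tree.
All ingroup taxa share the derived state 'present' for V; it defines the ingroup but does not resolve relationships within it.
Only Taxon A and Taxon Z show the derived state 'present' for VI, supporting them as a clade.
VII (derived state 'present') is unique to Taxon Y (autapomorphy; uninformative for grouping).
Most parsimonious ingroup topology: ((((Taxon X,Taxon B),(Taxon A,Taxon Z)),Taxon Y),Taxon K).
Taxon K is sister to the clade containing all other ingroup taxa, so it is the earliest-diverging (most basal) ingroup lineage.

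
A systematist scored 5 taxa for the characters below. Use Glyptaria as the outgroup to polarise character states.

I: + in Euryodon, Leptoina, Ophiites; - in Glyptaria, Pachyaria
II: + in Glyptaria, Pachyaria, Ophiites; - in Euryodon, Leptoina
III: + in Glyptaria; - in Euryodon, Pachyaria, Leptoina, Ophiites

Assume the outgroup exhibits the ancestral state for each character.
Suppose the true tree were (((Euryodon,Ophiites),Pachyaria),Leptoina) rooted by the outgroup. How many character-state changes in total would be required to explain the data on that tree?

5

Map each character onto (((Euryodon,Ophiites),Pachyaria),Leptoina) (rooted by Glyptaria) and count the minimum state changes it requires (Fitch parsimony):
I: 2; II: 2; III: 1.
Total tree length = 5.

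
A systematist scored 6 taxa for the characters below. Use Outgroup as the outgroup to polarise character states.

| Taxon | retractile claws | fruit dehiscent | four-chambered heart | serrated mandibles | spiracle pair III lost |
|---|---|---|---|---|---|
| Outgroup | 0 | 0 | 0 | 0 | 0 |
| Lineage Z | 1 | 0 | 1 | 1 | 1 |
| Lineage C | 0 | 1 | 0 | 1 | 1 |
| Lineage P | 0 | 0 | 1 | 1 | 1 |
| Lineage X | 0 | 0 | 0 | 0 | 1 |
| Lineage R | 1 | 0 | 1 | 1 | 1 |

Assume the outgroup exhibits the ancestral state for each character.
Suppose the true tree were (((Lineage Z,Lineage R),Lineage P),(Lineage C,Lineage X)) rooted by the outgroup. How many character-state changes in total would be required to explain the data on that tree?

Map each character onto (((Lineage Z,Lineage R),Lineage P),(Lineage C,Lineage X)) (rooted by Outgroup) and count the minimum state changes it requires (Fitch parsimony):
retractile claws: 1; fruit dehiscent: 1; four-chambered heart: 1; serrated mandibles: 2; spiracle pair III lost: 1.
Total tree length = 6.

6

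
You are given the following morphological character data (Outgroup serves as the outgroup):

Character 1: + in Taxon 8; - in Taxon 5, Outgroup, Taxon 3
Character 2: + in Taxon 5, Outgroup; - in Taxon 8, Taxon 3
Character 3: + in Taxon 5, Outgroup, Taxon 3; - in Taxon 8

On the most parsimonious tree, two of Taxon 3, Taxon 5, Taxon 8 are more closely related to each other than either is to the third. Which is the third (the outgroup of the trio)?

Taxon 5

Character polarity is set by the outgroup: the derived state is whichever differs from the outgroup's state, so for Character 2, Character 3 the derived state is '-', and for the remaining characters it is '+'.
Character 1 (derived state '+') is unique to Taxon 8 (autapomorphy; uninformative for grouping).
Character 2: derived state '-' in Taxon 3 and Taxon 8 only — synapomorphy for {Taxon 3, Taxon 8}.
Character 3 (derived state '-') is unique to Taxon 8 (autapomorphy; uninformative for grouping).
Most parsimonious ingroup topology: (Taxon 5,(Taxon 3,Taxon 8)).
Taxon 3 and Taxon 8 share a more recent common ancestor with each other than either does with Taxon 5, so Taxon 5 is the least closely related of the three.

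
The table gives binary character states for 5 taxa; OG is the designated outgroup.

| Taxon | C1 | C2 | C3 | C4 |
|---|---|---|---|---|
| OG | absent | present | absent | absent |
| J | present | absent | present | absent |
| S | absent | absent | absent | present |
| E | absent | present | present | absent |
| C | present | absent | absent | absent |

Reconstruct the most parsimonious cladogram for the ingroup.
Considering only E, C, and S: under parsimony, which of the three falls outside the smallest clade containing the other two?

Character polarity is set by the outgroup: the derived state is whichever differs from the outgroup's state, so for C2 the derived state is 'absent', and for the remaining characters it is 'present'.
C1: derived state 'present' in C and J only — synapomorphy for {C, J}.
Only C, J, and S show the derived state 'absent' for C2, supporting them as a clade.
C3 groups E and J, which is incompatible with the clades supported by the remaining characters; treating it as convergent (homoplasy) costs fewer steps than any alternative tree.
C4 (derived state 'present') is unique to S (autapomorphy; uninformative for grouping).
Most parsimonious ingroup topology: (((J,C),S),E).
S and C share a more recent common ancestor with each other than either does with E, so E is the least closely related of the three.

E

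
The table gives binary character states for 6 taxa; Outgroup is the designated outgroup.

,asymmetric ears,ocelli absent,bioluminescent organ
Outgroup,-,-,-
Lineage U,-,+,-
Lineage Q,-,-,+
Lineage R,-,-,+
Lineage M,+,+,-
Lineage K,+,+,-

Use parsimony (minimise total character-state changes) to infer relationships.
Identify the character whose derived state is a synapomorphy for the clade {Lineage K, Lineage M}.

The outgroup has state '-' for every character, so '+' is the derived state throughout.
asymmetric ears (derived state '+') is shared by Lineage K and Lineage M — a synapomorphy uniting that clade.
ocelli absent: derived state '+' in Lineage K, Lineage M, and Lineage U only — synapomorphy for {Lineage K, Lineage M, Lineage U}.
bioluminescent organ (derived state '+') is shared by Lineage Q and Lineage R — a synapomorphy uniting that clade.
Most parsimonious ingroup topology: ((Lineage U,(Lineage M,Lineage K)),(Lineage Q,Lineage R)).
The clade {Lineage K, Lineage M} is supported by asymmetric ears: its derived state '+' occurs in exactly those taxa and in no other taxon (including the outgroup).

asymmetric ears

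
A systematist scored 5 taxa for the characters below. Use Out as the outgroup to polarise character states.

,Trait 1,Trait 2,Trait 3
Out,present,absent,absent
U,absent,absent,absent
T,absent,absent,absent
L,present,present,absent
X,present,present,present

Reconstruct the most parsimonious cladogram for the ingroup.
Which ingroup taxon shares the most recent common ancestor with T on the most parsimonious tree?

Character polarity is set by the outgroup: the derived state is whichever differs from the outgroup's state, so for Trait 1 the derived state is 'absent', and for the remaining characters it is 'present'.
Trait 1 (derived state 'absent') is shared by T and U — a synapomorphy uniting that clade.
Trait 2 (derived state 'present') is shared by L and X — a synapomorphy uniting that clade.
Trait 3: derived state 'present' in X only — an autapomorphy, so it tells us nothing about relationships among taxa.
Most parsimonious ingroup topology: ((U,T),(L,X)).
T and U form a cherry on this tree, so they are sister taxa.

U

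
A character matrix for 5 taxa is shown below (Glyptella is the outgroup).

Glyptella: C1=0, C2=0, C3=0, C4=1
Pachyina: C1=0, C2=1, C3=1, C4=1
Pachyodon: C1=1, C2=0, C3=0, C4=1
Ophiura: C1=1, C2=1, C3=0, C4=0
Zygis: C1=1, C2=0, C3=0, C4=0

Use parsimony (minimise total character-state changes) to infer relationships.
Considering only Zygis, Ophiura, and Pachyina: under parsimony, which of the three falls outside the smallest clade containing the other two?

Pachyina

Character polarity is set by the outgroup: the derived state is whichever differs from the outgroup's state, so for C4 the derived state is '0', and for the remaining characters it is '1'.
C1 (derived state '1') is shared by Ophiura, Pachyodon, and Zygis — a synapomorphy uniting that clade.
C2 (state '1') occurs in Ophiura and Pachyina but conflicts with the nesting implied by the other characters — most parsimoniously interpreted as homoplasy.
C3: derived state '1' in Pachyina only — an autapomorphy, so it tells us nothing about relationships among taxa.
C4 (derived state '0') is shared by Ophiura and Zygis — a synapomorphy uniting that clade.
Most parsimonious ingroup topology: (Pachyina,(Pachyodon,(Ophiura,Zygis))).
Ophiura and Zygis share a more recent common ancestor with each other than either does with Pachyina, so Pachyina is the least closely related of the three.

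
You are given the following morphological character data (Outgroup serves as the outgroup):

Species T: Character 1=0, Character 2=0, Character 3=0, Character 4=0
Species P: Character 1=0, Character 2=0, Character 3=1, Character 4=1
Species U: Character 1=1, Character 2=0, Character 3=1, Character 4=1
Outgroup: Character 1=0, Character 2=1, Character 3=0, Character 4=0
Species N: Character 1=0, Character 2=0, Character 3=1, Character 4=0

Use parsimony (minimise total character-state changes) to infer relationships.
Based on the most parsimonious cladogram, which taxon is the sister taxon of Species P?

Species U

Character polarity is set by the outgroup: the derived state is whichever differs from the outgroup's state, so for Character 2 the derived state is '0', and for the remaining characters it is '1'.
Character 1: derived state '1' in Species U only — an autapomorphy, so it tells us nothing about relationships among taxa.
All ingroup taxa share the derived state '0' for Character 2; it defines the ingroup but does not resolve relationships within it.
Only Species N, Species P, and Species U show the derived state '1' for Character 3, supporting them as a clade.
Only Species P and Species U show the derived state '1' for Character 4, supporting them as a clade.
Most parsimonious ingroup topology: ((Species N,(Species U,Species P)),Species T).
Species P and Species U form a cherry on this tree, so they are sister taxa.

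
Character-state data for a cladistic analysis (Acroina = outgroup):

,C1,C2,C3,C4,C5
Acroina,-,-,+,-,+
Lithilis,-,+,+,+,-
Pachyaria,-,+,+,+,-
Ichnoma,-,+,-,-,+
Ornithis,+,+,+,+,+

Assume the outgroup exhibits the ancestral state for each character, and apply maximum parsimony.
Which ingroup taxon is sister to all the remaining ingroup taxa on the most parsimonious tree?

Ichnoma

Character polarity is set by the outgroup: the derived state is whichever differs from the outgroup's state, so for C3, C5 the derived state is '-', and for the remaining characters it is '+'.
C1 (derived state '+') is unique to Ornithis (autapomorphy; uninformative for grouping).
C2 (derived state '+') is shared by all ingroup taxa — unites the whole ingroup.
C3: derived state '-' in Ichnoma only — an autapomorphy, so it tells us nothing about relationships among taxa.
Only Lithilis, Ornithis, and Pachyaria show the derived state '+' for C4, supporting them as a clade.
Only Lithilis and Pachyaria show the derived state '-' for C5, supporting them as a clade.
Most parsimonious ingroup topology: (((Lithilis,Pachyaria),Ornithis),Ichnoma).
Ichnoma is sister to the clade containing all other ingroup taxa, so it is the earliest-diverging (most basal) ingroup lineage.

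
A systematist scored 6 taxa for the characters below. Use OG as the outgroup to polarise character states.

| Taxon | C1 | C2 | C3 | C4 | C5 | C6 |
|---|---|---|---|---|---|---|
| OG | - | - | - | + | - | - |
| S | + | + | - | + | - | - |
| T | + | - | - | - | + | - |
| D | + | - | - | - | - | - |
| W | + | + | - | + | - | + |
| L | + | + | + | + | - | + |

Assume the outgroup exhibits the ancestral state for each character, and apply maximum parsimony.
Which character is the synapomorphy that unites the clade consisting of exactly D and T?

C4

Character polarity is set by the outgroup: the derived state is whichever differs from the outgroup's state, so for C4 the derived state is '-', and for the remaining characters it is '+'.
C1 (derived state '+') is shared by all ingroup taxa — unites the whole ingroup.
C2 (derived state '+') is shared by L, S, and W — a synapomorphy uniting that clade.
C3 (derived state '+') is unique to L (autapomorphy; uninformative for grouping).
Only D and T show the derived state '-' for C4, supporting them as a clade.
C5 (derived state '+') is unique to T (autapomorphy; uninformative for grouping).
C6: derived state '+' in L and W only — synapomorphy for {L, W}.
Most parsimonious ingroup topology: ((S,(W,L)),(T,D)).
The clade {D, T} is supported by C4: its derived state '-' occurs in exactly those taxa and in no other taxon (including the outgroup).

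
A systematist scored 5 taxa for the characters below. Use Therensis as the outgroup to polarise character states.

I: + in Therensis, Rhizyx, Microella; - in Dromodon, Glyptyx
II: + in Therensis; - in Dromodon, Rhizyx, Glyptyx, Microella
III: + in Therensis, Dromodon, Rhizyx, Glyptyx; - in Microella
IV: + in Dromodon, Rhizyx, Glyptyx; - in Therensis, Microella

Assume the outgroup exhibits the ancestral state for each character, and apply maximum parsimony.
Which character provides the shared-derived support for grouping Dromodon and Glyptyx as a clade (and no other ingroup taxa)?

Character polarity is set by the outgroup: the derived state is whichever differs from the outgroup's state, so for I, II, III the derived state is '-', and for the remaining characters it is '+'.
Only Dromodon and Glyptyx show the derived state '-' for I, supporting them as a clade.
II (derived state '-') is shared by all ingroup taxa — unites the whole ingroup.
III: derived state '-' in Microella only — an autapomorphy, so it tells us nothing about relationships among taxa.
IV: derived state '+' in Dromodon, Glyptyx, and Rhizyx only — synapomorphy for {Dromodon, Glyptyx, Rhizyx}.
Most parsimonious ingroup topology: (((Dromodon,Glyptyx),Rhizyx),Microella).
The clade {Dromodon, Glyptyx} is supported by I: its derived state '-' occurs in exactly those taxa and in no other taxon (including the outgroup).

I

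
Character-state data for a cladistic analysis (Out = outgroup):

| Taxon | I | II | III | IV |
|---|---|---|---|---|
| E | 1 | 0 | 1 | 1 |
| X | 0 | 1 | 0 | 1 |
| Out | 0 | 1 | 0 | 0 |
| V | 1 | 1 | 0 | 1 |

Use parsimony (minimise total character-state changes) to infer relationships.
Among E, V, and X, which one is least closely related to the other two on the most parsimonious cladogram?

X

Character polarity is set by the outgroup: the derived state is whichever differs from the outgroup's state, so for II the derived state is '0', and for the remaining characters it is '1'.
I: derived state '1' in E and V only — synapomorphy for {E, V}.
II (derived state '0') is unique to E (autapomorphy; uninformative for grouping).
III (derived state '1') is unique to E (autapomorphy; uninformative for grouping).
All ingroup taxa share the derived state '1' for IV; it defines the ingroup but does not resolve relationships within it.
Most parsimonious ingroup topology: ((E,V),X).
V and E share a more recent common ancestor with each other than either does with X, so X is the least closely related of the three.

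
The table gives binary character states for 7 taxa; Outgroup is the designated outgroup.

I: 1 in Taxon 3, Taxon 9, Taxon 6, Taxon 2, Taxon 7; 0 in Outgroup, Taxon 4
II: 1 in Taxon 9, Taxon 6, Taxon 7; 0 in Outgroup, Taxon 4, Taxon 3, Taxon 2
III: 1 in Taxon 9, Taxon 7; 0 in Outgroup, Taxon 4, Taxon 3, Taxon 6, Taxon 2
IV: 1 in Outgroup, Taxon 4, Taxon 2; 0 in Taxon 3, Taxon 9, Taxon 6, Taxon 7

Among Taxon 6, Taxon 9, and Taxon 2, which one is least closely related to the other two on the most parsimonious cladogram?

Character polarity is set by the outgroup: the derived state is whichever differs from the outgroup's state, so for IV the derived state is '0', and for the remaining characters it is '1'.
I (derived state '1') is shared by Taxon 2, Taxon 3, Taxon 6, Taxon 7, and Taxon 9 — a synapomorphy uniting that clade.
II (derived state '1') is shared by Taxon 6, Taxon 7, and Taxon 9 — a synapomorphy uniting that clade.
III: derived state '1' in Taxon 7 and Taxon 9 only — synapomorphy for {Taxon 7, Taxon 9}.
IV (derived state '0') is shared by Taxon 3, Taxon 6, Taxon 7, and Taxon 9 — a synapomorphy uniting that clade.
Most parsimonious ingroup topology: (Taxon 4,((Taxon 3,((Taxon 9,Taxon 7),Taxon 6)),Taxon 2)).
Taxon 9 and Taxon 6 share a more recent common ancestor with each other than either does with Taxon 2, so Taxon 2 is the least closely related of the three.

Taxon 2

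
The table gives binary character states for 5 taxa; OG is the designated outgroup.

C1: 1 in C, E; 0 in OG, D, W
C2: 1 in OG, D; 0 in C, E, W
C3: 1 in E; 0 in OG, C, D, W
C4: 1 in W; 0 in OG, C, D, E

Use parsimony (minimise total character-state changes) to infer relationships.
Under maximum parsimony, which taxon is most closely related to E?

Character polarity is set by the outgroup: the derived state is whichever differs from the outgroup's state, so for C2 the derived state is '0', and for the remaining characters it is '1'.
C1 (derived state '1') is shared by C and E — a synapomorphy uniting that clade.
C2: derived state '0' in C, E, and W only — synapomorphy for {C, E, W}.
C3: derived state '1' in E only — an autapomorphy, so it tells us nothing about relationships among taxa.
C4 (derived state '1') is unique to W (autapomorphy; uninformative for grouping).
Most parsimonious ingroup topology: (((C,E),W),D).
E and C form a cherry on this tree, so they are sister taxa.

C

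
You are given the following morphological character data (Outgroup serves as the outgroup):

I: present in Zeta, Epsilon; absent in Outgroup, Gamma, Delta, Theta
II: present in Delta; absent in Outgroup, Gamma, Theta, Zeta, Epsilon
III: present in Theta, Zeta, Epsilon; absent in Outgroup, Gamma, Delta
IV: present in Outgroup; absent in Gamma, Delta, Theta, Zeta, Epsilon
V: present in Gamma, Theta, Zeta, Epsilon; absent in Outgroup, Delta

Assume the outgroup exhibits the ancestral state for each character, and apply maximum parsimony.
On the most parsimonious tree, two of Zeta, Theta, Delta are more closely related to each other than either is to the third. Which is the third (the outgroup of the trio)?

Character polarity is set by the outgroup: the derived state is whichever differs from the outgroup's state, so for IV the derived state is 'absent', and for the remaining characters it is 'present'.
I: derived state 'present' in Epsilon and Zeta only — synapomorphy for {Epsilon, Zeta}.
II: derived state 'present' in Delta only — an autapomorphy, so it tells us nothing about relationships among taxa.
III: derived state 'present' in Epsilon, Theta, and Zeta only — synapomorphy for {Epsilon, Theta, Zeta}.
All ingroup taxa share the derived state 'absent' for IV; it defines the ingroup but does not resolve relationships within it.
Only Epsilon, Gamma, Theta, and Zeta show the derived state 'present' for V, supporting them as a clade.
Most parsimonious ingroup topology: ((Gamma,(Theta,(Zeta,Epsilon))),Delta).
Zeta and Theta share a more recent common ancestor with each other than either does with Delta, so Delta is the least closely related of the three.

Delta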